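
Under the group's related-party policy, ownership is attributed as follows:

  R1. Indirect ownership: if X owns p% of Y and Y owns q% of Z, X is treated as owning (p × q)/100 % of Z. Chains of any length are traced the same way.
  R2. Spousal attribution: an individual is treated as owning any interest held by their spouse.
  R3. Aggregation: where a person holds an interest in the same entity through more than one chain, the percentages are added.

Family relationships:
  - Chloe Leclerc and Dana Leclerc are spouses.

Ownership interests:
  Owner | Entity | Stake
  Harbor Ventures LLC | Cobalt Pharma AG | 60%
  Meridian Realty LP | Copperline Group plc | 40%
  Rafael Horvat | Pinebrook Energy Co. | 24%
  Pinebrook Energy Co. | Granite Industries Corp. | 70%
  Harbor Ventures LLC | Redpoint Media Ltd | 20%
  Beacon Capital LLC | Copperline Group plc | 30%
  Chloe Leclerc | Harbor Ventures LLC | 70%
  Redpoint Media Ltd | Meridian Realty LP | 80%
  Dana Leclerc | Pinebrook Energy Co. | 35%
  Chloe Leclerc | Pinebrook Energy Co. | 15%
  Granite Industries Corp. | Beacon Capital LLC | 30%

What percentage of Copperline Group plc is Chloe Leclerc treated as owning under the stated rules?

7.63%

By spousal attribution (R2), Chloe Leclerc is treated as also owning Dana Leclerc's interest in Pinebrook Energy Co, giving 15% + 35% = 50%.
Chain via Harbor Ventures LLC → Redpoint Media Ltd → Meridian Realty LP (R1): 70% × 20% × 80% × 40% = 4.48% of Copperline Group plc.
Chain via Pinebrook Energy Co. → Granite Industries Corp. → Beacon Capital LLC (R1): 50% × 70% × 30% × 30% = 3.15% of Copperline Group plc.
Aggregating (R3): 4.48% + 3.15% = 7.63%.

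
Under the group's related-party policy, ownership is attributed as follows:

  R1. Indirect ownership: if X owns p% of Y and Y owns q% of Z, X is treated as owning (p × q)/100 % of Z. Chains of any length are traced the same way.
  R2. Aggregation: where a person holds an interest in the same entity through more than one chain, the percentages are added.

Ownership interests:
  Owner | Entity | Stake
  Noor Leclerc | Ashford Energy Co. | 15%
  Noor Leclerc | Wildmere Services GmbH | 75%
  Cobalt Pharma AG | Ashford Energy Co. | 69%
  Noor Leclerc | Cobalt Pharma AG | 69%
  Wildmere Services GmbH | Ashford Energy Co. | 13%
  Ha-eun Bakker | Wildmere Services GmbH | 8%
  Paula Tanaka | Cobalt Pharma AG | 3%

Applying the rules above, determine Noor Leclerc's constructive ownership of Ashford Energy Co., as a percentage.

Chain via Wildmere Services GmbH (R1): 75% × 13% = 9.75% of Ashford Energy Co.
Chain via Cobalt Pharma AG (R1): 69% × 69% = 47.61% of Ashford Energy Co.
Direct interest in Ashford Energy Co: 15%.
Aggregating (R2): 9.75% + 47.61% + 15% = 72.36%.

72.36%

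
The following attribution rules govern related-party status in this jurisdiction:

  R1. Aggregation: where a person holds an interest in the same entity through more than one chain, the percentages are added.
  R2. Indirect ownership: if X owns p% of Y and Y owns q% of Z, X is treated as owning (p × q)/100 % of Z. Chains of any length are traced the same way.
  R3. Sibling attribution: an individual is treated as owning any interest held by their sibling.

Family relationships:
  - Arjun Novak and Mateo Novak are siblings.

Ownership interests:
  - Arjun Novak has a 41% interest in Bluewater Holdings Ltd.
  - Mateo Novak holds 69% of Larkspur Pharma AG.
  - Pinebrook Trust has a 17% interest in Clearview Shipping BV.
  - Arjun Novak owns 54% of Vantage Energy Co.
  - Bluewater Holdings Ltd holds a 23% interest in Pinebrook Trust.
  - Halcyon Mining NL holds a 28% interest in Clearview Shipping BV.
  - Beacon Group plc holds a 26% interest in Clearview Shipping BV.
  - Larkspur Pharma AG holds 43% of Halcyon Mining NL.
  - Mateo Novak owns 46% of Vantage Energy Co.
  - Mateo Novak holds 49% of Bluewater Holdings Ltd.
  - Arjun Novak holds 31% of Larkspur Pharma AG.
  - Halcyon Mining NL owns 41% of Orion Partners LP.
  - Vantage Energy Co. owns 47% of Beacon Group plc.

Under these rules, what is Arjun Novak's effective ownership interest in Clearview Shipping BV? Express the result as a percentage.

27.779%

By sibling attribution (R3), Arjun Novak is treated as also owning Mateo Novak's interest in Larkspur Pharma AG, giving 31% + 69% = 100%.
By sibling attribution (R3), Arjun Novak is treated as also owning Mateo Novak's interest in Vantage Energy Co, giving 54% + 46% = 100%.
By sibling attribution (R3), Arjun Novak is treated as also owning Mateo Novak's interest in Bluewater Holdings Ltd, giving 41% + 49% = 90%.
Chain via Larkspur Pharma AG → Halcyon Mining NL (R2): 100% × 43% × 28% = 12.04% of Clearview Shipping BV.
Chain via Vantage Energy Co. → Beacon Group plc (R2): 100% × 47% × 26% = 12.22% of Clearview Shipping BV.
Chain via Bluewater Holdings Ltd → Pinebrook Trust (R2): 90% × 23% × 17% = 3.519% of Clearview Shipping BV.
Aggregating (R1): 12.04% + 12.22% + 3.519% = 27.779%.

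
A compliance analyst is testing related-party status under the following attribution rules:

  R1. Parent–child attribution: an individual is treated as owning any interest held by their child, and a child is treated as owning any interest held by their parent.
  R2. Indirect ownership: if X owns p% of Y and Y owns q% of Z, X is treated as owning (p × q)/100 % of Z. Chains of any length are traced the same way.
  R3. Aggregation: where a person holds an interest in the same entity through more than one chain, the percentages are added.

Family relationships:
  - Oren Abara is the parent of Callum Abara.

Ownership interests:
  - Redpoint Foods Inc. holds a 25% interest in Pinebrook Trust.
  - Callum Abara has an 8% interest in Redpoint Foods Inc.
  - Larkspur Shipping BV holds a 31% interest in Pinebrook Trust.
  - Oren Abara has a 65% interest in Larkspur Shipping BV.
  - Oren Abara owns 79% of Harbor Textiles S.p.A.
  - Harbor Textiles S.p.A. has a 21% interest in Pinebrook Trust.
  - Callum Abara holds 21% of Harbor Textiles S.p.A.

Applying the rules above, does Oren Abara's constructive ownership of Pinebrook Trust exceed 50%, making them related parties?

No

By parent–child attribution (R1), Oren Abara is treated as also owning Callum Abara's interest in Harbor Textiles S.p.A, giving 79% + 21% = 100%.
By parent–child attribution (R1), Oren Abara is treated as owning Callum Abara's 8% interest in Redpoint Foods Inc.
Chain via Larkspur Shipping BV (R2): 65% × 31% = 20.15% of Pinebrook Trust.
Chain via Harbor Textiles S.p.A. (R2): 100% × 21% = 21% of Pinebrook Trust.
Chain via Redpoint Foods Inc. (R2): 8% × 25% = 2% of Pinebrook Trust.
Aggregating (R3): 20.15% + 21% + 2% = 43.15%.
43.15% does not exceed the 50% threshold, so Oren is not a related party to Pinebrook Trust.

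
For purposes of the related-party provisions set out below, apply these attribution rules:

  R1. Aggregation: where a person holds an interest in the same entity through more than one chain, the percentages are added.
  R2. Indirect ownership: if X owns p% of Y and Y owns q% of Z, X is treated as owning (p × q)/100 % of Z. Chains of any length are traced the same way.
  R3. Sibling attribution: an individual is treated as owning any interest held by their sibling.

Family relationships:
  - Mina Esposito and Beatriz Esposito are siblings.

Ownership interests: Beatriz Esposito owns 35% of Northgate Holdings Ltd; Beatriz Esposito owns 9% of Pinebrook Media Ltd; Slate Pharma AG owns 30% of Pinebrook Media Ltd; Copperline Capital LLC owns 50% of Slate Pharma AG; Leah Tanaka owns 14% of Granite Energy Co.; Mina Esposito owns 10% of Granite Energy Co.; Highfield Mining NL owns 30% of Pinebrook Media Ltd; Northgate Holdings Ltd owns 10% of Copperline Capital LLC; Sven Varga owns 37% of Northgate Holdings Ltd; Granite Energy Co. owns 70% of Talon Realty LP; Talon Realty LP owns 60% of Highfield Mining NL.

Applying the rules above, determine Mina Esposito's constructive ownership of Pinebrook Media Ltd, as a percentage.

10.785%

By sibling attribution (R3), Mina Esposito is treated as owning Beatriz Esposito's 35% interest in Northgate Holdings Ltd.
By sibling attribution (R3), Mina Esposito is treated as owning Beatriz Esposito's 9% interest in Pinebrook Media Ltd.
Chain via Granite Energy Co. → Talon Realty LP → Highfield Mining NL (R2): 10% × 70% × 60% × 30% = 1.26% of Pinebrook Media Ltd.
Chain via Northgate Holdings Ltd → Copperline Capital LLC → Slate Pharma AG (R2): 35% × 10% × 50% × 30% = 0.525% of Pinebrook Media Ltd.
Direct interest in Pinebrook Media Ltd: 9%.
Aggregating (R1): 1.26% + 0.525% + 9% = 10.785%.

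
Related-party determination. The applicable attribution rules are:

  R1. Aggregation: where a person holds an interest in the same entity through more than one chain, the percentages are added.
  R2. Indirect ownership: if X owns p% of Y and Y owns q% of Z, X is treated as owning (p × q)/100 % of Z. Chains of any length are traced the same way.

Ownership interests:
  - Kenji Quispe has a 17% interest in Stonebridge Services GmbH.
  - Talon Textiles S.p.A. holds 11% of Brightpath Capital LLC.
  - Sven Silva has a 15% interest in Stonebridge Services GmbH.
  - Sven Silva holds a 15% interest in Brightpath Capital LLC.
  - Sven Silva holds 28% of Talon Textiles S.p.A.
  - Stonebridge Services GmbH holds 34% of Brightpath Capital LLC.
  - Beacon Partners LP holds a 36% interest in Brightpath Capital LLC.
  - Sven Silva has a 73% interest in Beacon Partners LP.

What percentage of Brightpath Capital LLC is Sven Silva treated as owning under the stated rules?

49.46%

Chain via Talon Textiles S.p.A. (R2): 28% × 11% = 3.08% of Brightpath Capital LLC.
Chain via Beacon Partners LP (R2): 73% × 36% = 26.28% of Brightpath Capital LLC.
Chain via Stonebridge Services GmbH (R2): 15% × 34% = 5.1% of Brightpath Capital LLC.
Direct interest in Brightpath Capital LLC: 15%.
Aggregating (R1): 3.08% + 26.28% + 5.1% + 15% = 49.46%.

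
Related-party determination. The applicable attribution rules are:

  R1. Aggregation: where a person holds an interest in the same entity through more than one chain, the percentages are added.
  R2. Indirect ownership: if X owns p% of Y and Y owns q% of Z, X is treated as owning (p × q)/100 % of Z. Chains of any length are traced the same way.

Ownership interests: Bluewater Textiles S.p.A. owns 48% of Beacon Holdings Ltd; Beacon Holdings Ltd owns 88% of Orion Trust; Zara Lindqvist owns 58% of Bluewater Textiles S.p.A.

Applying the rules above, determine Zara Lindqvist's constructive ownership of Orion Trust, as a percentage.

24.4992%

Chain via Bluewater Textiles S.p.A. → Beacon Holdings Ltd (R2): 58% × 48% × 88% = 24.4992% of Orion Trust.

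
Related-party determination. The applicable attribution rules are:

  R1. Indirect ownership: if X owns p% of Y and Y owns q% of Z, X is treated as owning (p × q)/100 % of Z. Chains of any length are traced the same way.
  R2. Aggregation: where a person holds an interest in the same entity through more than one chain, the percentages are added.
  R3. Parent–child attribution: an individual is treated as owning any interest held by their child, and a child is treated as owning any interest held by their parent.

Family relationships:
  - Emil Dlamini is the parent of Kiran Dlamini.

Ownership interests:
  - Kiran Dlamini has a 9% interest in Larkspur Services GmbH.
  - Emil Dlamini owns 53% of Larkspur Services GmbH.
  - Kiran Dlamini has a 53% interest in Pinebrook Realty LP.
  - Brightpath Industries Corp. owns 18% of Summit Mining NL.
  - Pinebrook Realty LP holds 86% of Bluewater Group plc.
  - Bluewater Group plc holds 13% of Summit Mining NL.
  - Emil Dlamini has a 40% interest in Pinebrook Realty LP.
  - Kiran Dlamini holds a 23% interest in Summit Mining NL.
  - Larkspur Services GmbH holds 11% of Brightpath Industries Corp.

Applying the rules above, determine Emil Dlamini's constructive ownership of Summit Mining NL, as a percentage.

By parent–child attribution (R3), Emil Dlamini is treated as also owning Kiran Dlamini's interest in Larkspur Services GmbH, giving 53% + 9% = 62%.
By parent–child attribution (R3), Emil Dlamini is treated as also owning Kiran Dlamini's interest in Pinebrook Realty LP, giving 40% + 53% = 93%.
By parent–child attribution (R3), Emil Dlamini is treated as owning Kiran Dlamini's 23% interest in Summit Mining NL.
Chain via Larkspur Services GmbH → Brightpath Industries Corp. (R1): 62% × 11% × 18% = 1.2276% of Summit Mining NL.
Chain via Pinebrook Realty LP → Bluewater Group plc (R1): 93% × 86% × 13% = 10.3974% of Summit Mining NL.
Direct interest in Summit Mining NL: 23%.
Aggregating (R2): 1.2276% + 10.3974% + 23% = 34.625%.

34.625%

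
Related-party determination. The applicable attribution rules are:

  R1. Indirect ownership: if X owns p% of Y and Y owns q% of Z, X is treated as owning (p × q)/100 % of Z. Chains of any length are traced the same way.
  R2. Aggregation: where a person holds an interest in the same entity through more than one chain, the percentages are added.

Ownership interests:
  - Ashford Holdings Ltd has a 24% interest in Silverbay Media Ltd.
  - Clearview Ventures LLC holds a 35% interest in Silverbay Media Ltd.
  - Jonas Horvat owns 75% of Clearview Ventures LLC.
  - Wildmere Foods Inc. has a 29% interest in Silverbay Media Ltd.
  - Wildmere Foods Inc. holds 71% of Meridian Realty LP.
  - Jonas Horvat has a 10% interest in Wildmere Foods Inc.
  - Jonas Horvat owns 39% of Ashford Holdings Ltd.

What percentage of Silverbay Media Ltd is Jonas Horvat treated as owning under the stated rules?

38.51%

Chain via Clearview Ventures LLC (R1): 75% × 35% = 26.25% of Silverbay Media Ltd.
Chain via Wildmere Foods Inc. (R1): 10% × 29% = 2.9% of Silverbay Media Ltd.
Chain via Ashford Holdings Ltd (R1): 39% × 24% = 9.36% of Silverbay Media Ltd.
Aggregating (R2): 26.25% + 2.9% + 9.36% = 38.51%.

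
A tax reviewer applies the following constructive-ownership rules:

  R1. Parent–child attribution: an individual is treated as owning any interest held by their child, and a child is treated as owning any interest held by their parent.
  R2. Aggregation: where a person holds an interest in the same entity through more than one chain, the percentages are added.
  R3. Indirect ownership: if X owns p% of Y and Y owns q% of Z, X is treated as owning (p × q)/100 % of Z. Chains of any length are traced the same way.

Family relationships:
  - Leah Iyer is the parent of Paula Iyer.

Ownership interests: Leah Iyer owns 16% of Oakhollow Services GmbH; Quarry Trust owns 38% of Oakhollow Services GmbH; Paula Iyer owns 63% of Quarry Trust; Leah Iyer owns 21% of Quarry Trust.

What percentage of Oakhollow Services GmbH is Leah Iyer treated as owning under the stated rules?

By parent–child attribution (R1), Leah Iyer is treated as also owning Paula Iyer's interest in Quarry Trust, giving 21% + 63% = 84%.
Chain via Quarry Trust (R3): 84% × 38% = 31.92% of Oakhollow Services GmbH.
Direct interest in Oakhollow Services GmbH: 16%.
Aggregating (R2): 31.92% + 16% = 47.92%.

47.92%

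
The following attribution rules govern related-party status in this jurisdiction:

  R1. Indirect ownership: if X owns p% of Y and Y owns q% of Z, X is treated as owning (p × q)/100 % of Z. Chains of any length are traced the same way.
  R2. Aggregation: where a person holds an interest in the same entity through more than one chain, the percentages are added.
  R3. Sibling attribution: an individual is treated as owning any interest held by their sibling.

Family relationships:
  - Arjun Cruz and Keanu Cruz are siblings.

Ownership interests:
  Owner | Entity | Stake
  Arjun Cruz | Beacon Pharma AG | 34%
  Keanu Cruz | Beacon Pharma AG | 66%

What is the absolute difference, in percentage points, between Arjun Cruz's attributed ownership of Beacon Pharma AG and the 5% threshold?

95

By sibling attribution (R3), Arjun Cruz is treated as also owning Keanu Cruz's interest in Beacon Pharma AG, giving 34% + 66% = 100%.
Direct interest in Beacon Pharma AG: 100%.
100% exceeds the 5% threshold by 95 percentage points.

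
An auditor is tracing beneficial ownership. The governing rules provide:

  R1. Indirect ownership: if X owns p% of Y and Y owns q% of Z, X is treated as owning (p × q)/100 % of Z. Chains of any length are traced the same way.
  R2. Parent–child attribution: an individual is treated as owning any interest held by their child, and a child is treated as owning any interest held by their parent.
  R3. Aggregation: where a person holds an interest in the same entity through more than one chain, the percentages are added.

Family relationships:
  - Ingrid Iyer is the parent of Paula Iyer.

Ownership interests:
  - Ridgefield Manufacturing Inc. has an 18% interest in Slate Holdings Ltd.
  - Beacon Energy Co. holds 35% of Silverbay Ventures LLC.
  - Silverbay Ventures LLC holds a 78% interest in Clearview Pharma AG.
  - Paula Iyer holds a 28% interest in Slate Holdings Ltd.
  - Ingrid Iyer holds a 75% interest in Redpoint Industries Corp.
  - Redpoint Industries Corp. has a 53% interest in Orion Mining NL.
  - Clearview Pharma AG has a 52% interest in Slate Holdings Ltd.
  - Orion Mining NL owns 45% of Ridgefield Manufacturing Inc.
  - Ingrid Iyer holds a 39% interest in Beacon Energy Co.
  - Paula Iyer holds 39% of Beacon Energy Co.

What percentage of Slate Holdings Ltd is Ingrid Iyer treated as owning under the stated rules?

42.29263%

By parent–child attribution (R2), Ingrid Iyer is treated as also owning Paula Iyer's interest in Beacon Energy Co, giving 39% + 39% = 78%.
By parent–child attribution (R2), Ingrid Iyer is treated as owning Paula Iyer's 28% interest in Slate Holdings Ltd.
Chain via Beacon Energy Co. → Silverbay Ventures LLC → Clearview Pharma AG (R1): 78% × 35% × 78% × 52% = 11.07288% of Slate Holdings Ltd.
Chain via Redpoint Industries Corp. → Orion Mining NL → Ridgefield Manufacturing Inc. (R1): 75% × 53% × 45% × 18% = 3.21975% of Slate Holdings Ltd.
Direct interest in Slate Holdings Ltd: 28%.
Aggregating (R3): 11.07288% + 3.21975% + 28% = 42.29263%.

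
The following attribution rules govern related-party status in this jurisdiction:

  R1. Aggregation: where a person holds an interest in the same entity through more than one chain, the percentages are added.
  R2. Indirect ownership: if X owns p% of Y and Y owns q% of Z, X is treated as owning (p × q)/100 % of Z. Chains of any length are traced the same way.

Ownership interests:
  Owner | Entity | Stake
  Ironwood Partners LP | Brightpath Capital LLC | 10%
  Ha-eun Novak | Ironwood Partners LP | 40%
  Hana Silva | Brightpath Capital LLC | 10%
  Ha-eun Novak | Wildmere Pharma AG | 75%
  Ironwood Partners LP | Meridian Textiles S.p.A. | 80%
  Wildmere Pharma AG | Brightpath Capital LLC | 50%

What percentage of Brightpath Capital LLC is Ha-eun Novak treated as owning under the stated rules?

41.5%

Chain via Ironwood Partners LP (R2): 40% × 10% = 4% of Brightpath Capital LLC.
Chain via Wildmere Pharma AG (R2): 75% × 50% = 37.5% of Brightpath Capital LLC.
Aggregating (R1): 4% + 37.5% = 41.5%.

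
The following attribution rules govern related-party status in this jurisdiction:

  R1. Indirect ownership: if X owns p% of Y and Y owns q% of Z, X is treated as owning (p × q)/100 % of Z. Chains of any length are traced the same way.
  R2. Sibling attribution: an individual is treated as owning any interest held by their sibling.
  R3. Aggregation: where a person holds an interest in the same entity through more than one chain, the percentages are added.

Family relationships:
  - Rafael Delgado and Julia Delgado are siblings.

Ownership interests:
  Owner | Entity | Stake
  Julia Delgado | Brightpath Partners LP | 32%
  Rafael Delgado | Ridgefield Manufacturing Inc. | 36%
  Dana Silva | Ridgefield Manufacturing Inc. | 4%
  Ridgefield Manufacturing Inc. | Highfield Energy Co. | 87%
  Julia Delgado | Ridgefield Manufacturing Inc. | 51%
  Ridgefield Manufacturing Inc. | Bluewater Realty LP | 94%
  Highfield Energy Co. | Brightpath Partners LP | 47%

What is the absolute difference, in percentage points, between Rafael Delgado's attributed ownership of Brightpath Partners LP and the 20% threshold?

By sibling attribution (R2), Rafael Delgado is treated as also owning Julia Delgado's interest in Ridgefield Manufacturing Inc, giving 36% + 51% = 87%.
By sibling attribution (R2), Rafael Delgado is treated as owning Julia Delgado's 32% interest in Brightpath Partners LP.
Chain via Ridgefield Manufacturing Inc. → Highfield Energy Co. (R1): 87% × 87% × 47% = 35.5743% of Brightpath Partners LP.
Direct interest in Brightpath Partners LP: 32%.
Aggregating (R3): 35.5743% + 32% = 67.5743%.
67.5743% exceeds the 20% threshold by 47.5743 percentage points.

47.5743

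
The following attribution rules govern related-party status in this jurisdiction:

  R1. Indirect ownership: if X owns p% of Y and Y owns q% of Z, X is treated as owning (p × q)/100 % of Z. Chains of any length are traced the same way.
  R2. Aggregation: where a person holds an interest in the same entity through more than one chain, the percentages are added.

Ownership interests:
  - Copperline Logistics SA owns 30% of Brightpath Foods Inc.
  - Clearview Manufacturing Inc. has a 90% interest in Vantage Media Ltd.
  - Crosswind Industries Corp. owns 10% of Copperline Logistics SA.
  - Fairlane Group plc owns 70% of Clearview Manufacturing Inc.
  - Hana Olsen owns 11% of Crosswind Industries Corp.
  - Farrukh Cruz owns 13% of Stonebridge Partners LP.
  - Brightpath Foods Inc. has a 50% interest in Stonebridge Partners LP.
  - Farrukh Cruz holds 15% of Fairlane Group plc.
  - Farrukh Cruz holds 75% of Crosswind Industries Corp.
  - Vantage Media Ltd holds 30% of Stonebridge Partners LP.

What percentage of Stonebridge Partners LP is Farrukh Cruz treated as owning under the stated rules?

Chain via Fairlane Group plc → Clearview Manufacturing Inc. → Vantage Media Ltd (R1): 15% × 70% × 90% × 30% = 2.835% of Stonebridge Partners LP.
Chain via Crosswind Industries Corp. → Copperline Logistics SA → Brightpath Foods Inc. (R1): 75% × 10% × 30% × 50% = 1.125% of Stonebridge Partners LP.
Direct interest in Stonebridge Partners LP: 13%.
Aggregating (R2): 2.835% + 1.125% + 13% = 16.96%.

16.96%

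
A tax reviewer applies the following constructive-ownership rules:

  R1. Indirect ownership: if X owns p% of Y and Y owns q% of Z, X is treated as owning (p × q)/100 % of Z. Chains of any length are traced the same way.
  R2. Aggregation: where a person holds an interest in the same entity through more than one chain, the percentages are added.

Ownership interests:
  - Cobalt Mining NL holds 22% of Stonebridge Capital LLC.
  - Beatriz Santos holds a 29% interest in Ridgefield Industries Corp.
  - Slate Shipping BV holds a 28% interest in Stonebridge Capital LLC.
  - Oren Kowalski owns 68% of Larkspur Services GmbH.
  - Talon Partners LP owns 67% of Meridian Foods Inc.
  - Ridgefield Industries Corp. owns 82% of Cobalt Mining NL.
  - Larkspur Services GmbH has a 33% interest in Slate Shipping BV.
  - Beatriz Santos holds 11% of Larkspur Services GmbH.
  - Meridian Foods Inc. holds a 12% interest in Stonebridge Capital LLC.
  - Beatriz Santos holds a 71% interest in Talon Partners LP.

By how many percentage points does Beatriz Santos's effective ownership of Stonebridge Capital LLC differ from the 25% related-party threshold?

13.0436

Chain via Larkspur Services GmbH → Slate Shipping BV (R1): 11% × 33% × 28% = 1.0164% of Stonebridge Capital LLC.
Chain via Ridgefield Industries Corp. → Cobalt Mining NL (R1): 29% × 82% × 22% = 5.2316% of Stonebridge Capital LLC.
Chain via Talon Partners LP → Meridian Foods Inc. (R1): 71% × 67% × 12% = 5.7084% of Stonebridge Capital LLC.
Aggregating (R2): 1.0164% + 5.2316% + 5.7084% = 11.9564%.
11.9564% falls short of the 25% threshold by 13.0436 percentage points.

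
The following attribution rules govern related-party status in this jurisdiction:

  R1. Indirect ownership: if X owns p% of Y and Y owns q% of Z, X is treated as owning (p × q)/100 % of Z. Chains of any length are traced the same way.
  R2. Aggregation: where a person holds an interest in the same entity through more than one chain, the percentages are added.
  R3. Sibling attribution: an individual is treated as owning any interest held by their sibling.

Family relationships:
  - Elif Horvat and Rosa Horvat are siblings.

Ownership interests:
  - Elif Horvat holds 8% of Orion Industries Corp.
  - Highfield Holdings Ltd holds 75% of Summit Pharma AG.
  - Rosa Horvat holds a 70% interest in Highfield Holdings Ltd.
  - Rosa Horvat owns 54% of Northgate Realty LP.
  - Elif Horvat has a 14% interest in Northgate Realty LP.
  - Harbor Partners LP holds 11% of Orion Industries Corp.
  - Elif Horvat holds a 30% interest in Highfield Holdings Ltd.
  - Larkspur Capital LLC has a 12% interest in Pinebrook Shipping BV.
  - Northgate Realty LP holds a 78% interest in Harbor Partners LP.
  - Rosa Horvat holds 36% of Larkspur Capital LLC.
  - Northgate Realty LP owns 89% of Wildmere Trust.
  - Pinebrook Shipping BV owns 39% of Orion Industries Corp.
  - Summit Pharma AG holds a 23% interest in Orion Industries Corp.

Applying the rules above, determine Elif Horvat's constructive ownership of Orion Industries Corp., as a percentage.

32.7692%

By sibling attribution (R3), Elif Horvat is treated as also owning Rosa Horvat's interest in Northgate Realty LP, giving 14% + 54% = 68%.
By sibling attribution (R3), Elif Horvat is treated as also owning Rosa Horvat's interest in Highfield Holdings Ltd, giving 30% + 70% = 100%.
By sibling attribution (R3), Elif Horvat is treated as owning Rosa Horvat's 36% interest in Larkspur Capital LLC.
Chain via Northgate Realty LP → Harbor Partners LP (R1): 68% × 78% × 11% = 5.8344% of Orion Industries Corp.
Chain via Highfield Holdings Ltd → Summit Pharma AG (R1): 100% × 75% × 23% = 17.25% of Orion Industries Corp.
Direct interest in Orion Industries Corp: 8%.
Chain via Larkspur Capital LLC → Pinebrook Shipping BV (R1): 36% × 12% × 39% = 1.6848% of Orion Industries Corp.
Aggregating (R2): 5.8344% + 17.25% + 8% + 1.6848% = 32.7692%.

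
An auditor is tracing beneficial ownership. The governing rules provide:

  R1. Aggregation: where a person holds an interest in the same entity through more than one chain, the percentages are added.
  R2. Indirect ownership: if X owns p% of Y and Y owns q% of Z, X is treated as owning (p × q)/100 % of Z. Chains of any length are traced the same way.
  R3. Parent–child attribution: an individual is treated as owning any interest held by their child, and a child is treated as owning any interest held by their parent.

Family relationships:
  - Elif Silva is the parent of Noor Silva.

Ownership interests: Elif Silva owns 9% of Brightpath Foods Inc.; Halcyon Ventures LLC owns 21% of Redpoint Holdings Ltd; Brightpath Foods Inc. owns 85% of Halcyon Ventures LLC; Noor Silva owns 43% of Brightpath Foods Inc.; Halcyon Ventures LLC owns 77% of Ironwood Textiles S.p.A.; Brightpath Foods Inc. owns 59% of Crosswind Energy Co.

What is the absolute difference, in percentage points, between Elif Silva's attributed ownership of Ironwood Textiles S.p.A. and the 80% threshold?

By parent–child attribution (R3), Elif Silva is treated as also owning Noor Silva's interest in Brightpath Foods Inc, giving 9% + 43% = 52%.
Chain via Brightpath Foods Inc. → Halcyon Ventures LLC (R2): 52% × 85% × 77% = 34.034% of Ironwood Textiles S.p.A.
34.034% falls short of the 80% threshold by 45.966 percentage points.

45.966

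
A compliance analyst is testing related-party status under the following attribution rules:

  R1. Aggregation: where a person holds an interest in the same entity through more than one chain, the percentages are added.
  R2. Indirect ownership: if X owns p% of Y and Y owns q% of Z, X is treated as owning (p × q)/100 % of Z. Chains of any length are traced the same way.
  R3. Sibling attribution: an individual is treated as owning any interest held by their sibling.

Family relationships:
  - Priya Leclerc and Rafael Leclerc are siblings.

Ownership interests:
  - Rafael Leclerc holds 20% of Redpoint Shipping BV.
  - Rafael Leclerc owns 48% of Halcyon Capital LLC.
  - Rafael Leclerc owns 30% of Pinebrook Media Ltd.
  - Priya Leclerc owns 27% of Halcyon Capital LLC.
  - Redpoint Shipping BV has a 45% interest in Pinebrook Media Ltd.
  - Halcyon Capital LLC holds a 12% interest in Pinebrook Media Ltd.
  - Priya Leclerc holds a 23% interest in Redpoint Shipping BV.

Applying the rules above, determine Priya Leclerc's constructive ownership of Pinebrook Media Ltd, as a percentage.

58.35%

By sibling attribution (R3), Priya Leclerc is treated as also owning Rafael Leclerc's interest in Redpoint Shipping BV, giving 23% + 20% = 43%.
By sibling attribution (R3), Priya Leclerc is treated as also owning Rafael Leclerc's interest in Halcyon Capital LLC, giving 27% + 48% = 75%.
By sibling attribution (R3), Priya Leclerc is treated as owning Rafael Leclerc's 30% interest in Pinebrook Media Ltd.
Chain via Redpoint Shipping BV (R2): 43% × 45% = 19.35% of Pinebrook Media Ltd.
Chain via Halcyon Capital LLC (R2): 75% × 12% = 9% of Pinebrook Media Ltd.
Direct interest in Pinebrook Media Ltd: 30%.
Aggregating (R1): 19.35% + 9% + 30% = 58.35%.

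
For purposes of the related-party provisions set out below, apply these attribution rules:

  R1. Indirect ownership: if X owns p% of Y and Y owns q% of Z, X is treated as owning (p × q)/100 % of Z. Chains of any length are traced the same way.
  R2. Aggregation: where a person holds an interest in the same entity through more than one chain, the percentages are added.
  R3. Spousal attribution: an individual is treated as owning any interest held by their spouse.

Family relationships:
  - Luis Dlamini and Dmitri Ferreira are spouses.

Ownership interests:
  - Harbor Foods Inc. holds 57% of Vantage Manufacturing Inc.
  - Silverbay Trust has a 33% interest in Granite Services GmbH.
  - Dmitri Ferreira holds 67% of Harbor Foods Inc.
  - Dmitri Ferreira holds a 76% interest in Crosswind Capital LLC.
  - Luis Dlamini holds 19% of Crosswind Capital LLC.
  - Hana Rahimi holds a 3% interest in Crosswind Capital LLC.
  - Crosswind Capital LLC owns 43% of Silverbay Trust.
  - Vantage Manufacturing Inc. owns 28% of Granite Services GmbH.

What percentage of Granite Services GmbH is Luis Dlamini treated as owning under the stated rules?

By spousal attribution (R3), Luis Dlamini is treated as also owning Dmitri Ferreira's interest in Crosswind Capital LLC, giving 19% + 76% = 95%.
By spousal attribution (R3), Luis Dlamini is treated as owning Dmitri Ferreira's 67% interest in Harbor Foods Inc.
Chain via Crosswind Capital LLC → Silverbay Trust (R1): 95% × 43% × 33% = 13.4805% of Granite Services GmbH.
Chain via Harbor Foods Inc. → Vantage Manufacturing Inc. (R1): 67% × 57% × 28% = 10.6932% of Granite Services GmbH.
Aggregating (R2): 13.4805% + 10.6932% = 24.1737%.

24.1737%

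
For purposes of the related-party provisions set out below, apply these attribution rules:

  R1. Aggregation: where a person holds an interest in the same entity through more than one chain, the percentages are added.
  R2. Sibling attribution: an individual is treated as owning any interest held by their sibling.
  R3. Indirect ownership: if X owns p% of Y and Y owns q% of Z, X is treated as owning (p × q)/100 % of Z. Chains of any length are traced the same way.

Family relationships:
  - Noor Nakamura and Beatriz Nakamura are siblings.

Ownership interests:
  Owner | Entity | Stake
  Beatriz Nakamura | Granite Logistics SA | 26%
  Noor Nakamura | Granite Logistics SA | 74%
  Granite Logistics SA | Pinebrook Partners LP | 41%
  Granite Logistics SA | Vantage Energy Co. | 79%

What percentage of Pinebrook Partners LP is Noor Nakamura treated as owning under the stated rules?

By sibling attribution (R2), Noor Nakamura is treated as also owning Beatriz Nakamura's interest in Granite Logistics SA, giving 74% + 26% = 100%.
Chain via Granite Logistics SA (R3): 100% × 41% = 41% of Pinebrook Partners LP.

41%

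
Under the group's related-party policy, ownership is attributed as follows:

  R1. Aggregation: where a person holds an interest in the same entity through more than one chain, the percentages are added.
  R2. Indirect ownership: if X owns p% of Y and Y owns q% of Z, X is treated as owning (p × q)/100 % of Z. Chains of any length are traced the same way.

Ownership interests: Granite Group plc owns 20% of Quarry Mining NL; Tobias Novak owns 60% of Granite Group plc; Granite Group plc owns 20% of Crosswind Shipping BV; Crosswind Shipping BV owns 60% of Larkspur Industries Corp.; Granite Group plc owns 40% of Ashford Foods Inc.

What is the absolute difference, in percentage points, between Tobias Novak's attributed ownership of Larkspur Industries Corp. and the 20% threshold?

12.8

Chain via Granite Group plc → Crosswind Shipping BV (R2): 60% × 20% × 60% = 7.2% of Larkspur Industries Corp.
7.2% falls short of the 20% threshold by 12.8 percentage points.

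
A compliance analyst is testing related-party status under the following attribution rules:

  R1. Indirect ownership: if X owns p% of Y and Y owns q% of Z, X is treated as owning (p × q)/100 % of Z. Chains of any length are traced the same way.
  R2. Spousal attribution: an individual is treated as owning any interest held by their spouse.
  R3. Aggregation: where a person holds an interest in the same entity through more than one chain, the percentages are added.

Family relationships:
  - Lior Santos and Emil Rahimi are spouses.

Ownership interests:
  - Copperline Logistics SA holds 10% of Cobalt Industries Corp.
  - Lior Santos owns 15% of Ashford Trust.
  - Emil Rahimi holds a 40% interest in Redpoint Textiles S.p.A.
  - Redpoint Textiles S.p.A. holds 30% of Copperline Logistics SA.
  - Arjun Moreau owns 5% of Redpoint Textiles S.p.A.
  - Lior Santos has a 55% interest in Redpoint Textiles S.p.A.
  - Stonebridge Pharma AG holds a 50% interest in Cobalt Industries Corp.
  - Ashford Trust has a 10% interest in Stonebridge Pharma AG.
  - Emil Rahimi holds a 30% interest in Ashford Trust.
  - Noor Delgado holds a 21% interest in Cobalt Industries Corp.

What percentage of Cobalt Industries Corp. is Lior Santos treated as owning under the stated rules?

By spousal attribution (R2), Lior Santos is treated as also owning Emil Rahimi's interest in Ashford Trust, giving 15% + 30% = 45%.
By spousal attribution (R2), Lior Santos is treated as also owning Emil Rahimi's interest in Redpoint Textiles S.p.A, giving 55% + 40% = 95%.
Chain via Ashford Trust → Stonebridge Pharma AG (R1): 45% × 10% × 50% = 2.25% of Cobalt Industries Corp.
Chain via Redpoint Textiles S.p.A. → Copperline Logistics SA (R1): 95% × 30% × 10% = 2.85% of Cobalt Industries Corp.
Aggregating (R3): 2.25% + 2.85% = 5.1%.

5.1%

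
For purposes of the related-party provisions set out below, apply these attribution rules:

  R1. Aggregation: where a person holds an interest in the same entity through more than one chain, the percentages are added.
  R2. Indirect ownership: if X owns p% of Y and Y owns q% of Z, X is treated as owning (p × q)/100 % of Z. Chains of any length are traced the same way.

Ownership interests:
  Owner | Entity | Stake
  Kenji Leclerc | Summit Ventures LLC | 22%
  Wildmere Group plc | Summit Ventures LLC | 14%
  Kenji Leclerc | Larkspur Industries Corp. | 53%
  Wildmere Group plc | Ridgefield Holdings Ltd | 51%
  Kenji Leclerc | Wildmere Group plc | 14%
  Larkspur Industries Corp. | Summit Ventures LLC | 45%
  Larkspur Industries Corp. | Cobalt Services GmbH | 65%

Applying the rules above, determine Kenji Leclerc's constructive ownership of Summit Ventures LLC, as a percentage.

Chain via Larkspur Industries Corp. (R2): 53% × 45% = 23.85% of Summit Ventures LLC.
Chain via Wildmere Group plc (R2): 14% × 14% = 1.96% of Summit Ventures LLC.
Direct interest in Summit Ventures LLC: 22%.
Aggregating (R1): 23.85% + 1.96% + 22% = 47.81%.

47.81%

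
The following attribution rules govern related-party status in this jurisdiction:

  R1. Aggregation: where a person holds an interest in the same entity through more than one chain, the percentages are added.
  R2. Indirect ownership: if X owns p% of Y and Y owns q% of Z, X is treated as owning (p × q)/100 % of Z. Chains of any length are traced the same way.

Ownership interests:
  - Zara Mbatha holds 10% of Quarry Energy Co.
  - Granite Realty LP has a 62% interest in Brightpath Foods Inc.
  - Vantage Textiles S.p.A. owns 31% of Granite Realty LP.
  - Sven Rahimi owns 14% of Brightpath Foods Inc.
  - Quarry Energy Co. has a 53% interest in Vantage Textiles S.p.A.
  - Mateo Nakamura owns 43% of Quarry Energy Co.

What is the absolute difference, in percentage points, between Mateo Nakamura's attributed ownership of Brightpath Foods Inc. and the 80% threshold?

Chain via Quarry Energy Co. → Vantage Textiles S.p.A. → Granite Realty LP (R2): 43% × 53% × 31% × 62% = 4.380238% of Brightpath Foods Inc.
4.380238% falls short of the 80% threshold by 75.619762 percentage points.

75.619762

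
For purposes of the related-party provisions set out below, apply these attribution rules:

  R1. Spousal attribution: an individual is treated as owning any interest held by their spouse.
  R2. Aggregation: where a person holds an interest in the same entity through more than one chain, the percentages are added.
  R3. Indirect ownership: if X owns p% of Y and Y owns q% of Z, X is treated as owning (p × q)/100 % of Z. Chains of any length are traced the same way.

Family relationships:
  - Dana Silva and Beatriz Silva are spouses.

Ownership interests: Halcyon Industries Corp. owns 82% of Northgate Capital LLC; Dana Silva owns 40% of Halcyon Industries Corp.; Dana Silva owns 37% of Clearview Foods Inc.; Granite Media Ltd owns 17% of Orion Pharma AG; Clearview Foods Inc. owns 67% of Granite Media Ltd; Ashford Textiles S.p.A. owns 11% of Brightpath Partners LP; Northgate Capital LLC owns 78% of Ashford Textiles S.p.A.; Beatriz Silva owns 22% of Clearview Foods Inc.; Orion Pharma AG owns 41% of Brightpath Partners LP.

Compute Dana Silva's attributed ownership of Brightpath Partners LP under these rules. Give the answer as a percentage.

5.569481%

By spousal attribution (R1), Dana Silva is treated as also owning Beatriz Silva's interest in Clearview Foods Inc, giving 37% + 22% = 59%.
Chain via Halcyon Industries Corp. → Northgate Capital LLC → Ashford Textiles S.p.A. (R3): 40% × 82% × 78% × 11% = 2.81424% of Brightpath Partners LP.
Chain via Clearview Foods Inc. → Granite Media Ltd → Orion Pharma AG (R3): 59% × 67% × 17% × 41% = 2.755241% of Brightpath Partners LP.
Aggregating (R2): 2.81424% + 2.755241% = 5.569481%.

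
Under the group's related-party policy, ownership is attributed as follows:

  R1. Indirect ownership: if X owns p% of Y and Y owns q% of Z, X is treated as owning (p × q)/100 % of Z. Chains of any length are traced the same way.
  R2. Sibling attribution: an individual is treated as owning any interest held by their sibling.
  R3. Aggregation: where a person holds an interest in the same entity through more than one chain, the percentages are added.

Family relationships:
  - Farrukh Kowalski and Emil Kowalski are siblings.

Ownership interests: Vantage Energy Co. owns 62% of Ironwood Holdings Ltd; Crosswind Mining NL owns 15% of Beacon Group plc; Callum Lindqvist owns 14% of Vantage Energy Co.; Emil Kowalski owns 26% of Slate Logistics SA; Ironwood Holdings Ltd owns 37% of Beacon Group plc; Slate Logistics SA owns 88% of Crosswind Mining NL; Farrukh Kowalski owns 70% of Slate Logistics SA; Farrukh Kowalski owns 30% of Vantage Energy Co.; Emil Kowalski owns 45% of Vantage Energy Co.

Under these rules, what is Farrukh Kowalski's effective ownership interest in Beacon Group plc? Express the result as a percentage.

29.877%

By sibling attribution (R2), Farrukh Kowalski is treated as also owning Emil Kowalski's interest in Slate Logistics SA, giving 70% + 26% = 96%.
By sibling attribution (R2), Farrukh Kowalski is treated as also owning Emil Kowalski's interest in Vantage Energy Co, giving 30% + 45% = 75%.
Chain via Slate Logistics SA → Crosswind Mining NL (R1): 96% × 88% × 15% = 12.672% of Beacon Group plc.
Chain via Vantage Energy Co. → Ironwood Holdings Ltd (R1): 75% × 62% × 37% = 17.205% of Beacon Group plc.
Aggregating (R3): 12.672% + 17.205% = 29.877%.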